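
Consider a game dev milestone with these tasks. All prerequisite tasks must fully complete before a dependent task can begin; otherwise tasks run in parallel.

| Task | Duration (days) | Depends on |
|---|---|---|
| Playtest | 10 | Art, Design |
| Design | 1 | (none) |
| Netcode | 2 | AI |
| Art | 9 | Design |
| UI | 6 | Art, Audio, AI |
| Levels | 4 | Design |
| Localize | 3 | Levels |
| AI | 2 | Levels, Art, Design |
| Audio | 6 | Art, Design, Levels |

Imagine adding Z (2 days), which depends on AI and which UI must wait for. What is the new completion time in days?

22

Originally the game dev milestone takes 22 days.
With Z inserted, UI now waits for max(Art, Audio, AI, Z).
New critical path: Design→Art→Audio→UI = 1+9+6+6 = 22 ⇒ 22 days.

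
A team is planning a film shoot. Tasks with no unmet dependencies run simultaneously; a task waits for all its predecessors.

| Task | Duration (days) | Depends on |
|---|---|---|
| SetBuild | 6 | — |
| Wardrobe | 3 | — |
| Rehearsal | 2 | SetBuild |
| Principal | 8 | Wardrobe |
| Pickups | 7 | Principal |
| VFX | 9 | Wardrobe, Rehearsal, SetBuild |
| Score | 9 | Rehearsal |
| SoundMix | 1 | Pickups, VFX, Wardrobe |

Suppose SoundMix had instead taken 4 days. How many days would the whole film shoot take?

As given, the longest chain is Wardrobe→Principal→Pickups→SoundMix = 3+8+7+1 = 19, so the finish is 19 days.
Since SoundMix is critical, the +3 change carries straight to that chain (now 22 days).
The critical path is still Wardrobe→Principal→Pickups→SoundMix; finish is now 22 days.

22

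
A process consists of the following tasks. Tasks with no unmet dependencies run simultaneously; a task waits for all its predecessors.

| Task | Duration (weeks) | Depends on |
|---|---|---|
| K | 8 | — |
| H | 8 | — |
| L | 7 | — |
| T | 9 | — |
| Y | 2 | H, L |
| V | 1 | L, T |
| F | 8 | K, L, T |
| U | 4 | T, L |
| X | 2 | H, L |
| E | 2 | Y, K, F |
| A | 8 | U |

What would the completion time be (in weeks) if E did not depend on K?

With the dependency in place, T→U→A = 9+4+8 = 21 sets the finish at 21 weeks.
Dropping K→E doesn't change E's earliest start (17); another predecessor still binds.
New critical path: T→U→A = 9+4+8 = 21 ⇒ 21 weeks.

21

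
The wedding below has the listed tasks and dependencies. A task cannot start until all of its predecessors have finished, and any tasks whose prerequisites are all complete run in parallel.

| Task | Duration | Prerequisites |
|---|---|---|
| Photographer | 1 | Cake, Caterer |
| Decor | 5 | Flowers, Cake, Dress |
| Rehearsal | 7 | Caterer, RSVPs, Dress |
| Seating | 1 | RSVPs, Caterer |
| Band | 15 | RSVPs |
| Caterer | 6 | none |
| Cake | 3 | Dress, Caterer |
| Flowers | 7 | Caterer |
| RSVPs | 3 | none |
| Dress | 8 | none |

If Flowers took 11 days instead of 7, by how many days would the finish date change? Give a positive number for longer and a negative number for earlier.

Actual critical path: Caterer→Flowers→Decor = 6+7+5 = 18 ⇒ 18 days.
Since Flowers is critical, the +4 change carries straight to that chain (now 22 days).
That remains the longest chain; total 22 days.
Change in finish: 22 − 18 = +4 days.

4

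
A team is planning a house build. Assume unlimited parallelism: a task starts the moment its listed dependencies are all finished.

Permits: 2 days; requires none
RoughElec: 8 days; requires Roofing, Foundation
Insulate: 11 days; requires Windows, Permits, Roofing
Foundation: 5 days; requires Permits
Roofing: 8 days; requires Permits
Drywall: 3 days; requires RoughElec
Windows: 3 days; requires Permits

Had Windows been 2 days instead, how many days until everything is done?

Critical path before the change: Permits→Roofing→RoughElec→Drywall = 2+8+8+3 = 21 giving 21 days.
Windows has 5 days of float (longest path through it is 16).
No other chain overtakes it, so the finish is 21 days.

21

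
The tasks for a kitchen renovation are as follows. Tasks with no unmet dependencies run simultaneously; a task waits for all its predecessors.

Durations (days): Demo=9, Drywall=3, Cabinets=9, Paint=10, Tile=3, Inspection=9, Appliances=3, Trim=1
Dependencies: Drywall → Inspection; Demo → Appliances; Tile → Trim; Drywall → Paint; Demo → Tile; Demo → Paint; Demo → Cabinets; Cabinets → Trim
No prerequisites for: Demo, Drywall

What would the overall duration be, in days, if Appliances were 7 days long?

Critical path before the change: Demo→Cabinets→Trim = 9+9+1 = 19 giving 19 days.
Appliances has 7 days of float (longest path through it is 12).
The critical path is still Demo→Cabinets→Trim; finish is now 19 days.

19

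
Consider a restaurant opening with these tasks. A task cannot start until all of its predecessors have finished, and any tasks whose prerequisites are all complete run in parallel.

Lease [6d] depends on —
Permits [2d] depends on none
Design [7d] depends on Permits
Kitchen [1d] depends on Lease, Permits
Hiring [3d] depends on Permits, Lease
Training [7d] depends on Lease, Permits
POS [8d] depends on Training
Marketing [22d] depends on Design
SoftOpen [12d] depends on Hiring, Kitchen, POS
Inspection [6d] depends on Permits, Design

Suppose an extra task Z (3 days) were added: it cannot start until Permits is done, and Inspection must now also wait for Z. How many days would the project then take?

Originally the project takes 33 days.
With Z inserted, Inspection now waits for max(Permits, Design, Z).
New critical path: Lease→Training→POS→SoftOpen = 6+7+8+12 = 33 ⇒ 33 days.

33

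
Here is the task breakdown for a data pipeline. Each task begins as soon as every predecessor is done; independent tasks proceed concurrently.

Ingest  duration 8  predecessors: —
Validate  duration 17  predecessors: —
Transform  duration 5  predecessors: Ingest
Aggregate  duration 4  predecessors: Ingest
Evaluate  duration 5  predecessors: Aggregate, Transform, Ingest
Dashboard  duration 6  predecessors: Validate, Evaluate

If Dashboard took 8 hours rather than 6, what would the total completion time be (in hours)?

26

The binding path is Ingest→Transform→Evaluate→Dashboard = 8+5+5+6 = 24; finish at 24 hours.
Dashboard lies on that path, so at 8 hours the path becomes 26 hours.
That remains the longest chain; total 26 hours.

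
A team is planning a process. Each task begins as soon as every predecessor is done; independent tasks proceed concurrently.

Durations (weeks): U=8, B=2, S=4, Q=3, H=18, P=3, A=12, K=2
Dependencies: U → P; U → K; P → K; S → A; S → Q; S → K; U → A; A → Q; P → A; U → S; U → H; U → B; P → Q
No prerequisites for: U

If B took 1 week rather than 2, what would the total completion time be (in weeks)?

Critical path before the change: U→S→A→Q = 8+4+12+3 = 27 giving 27 weeks.
The longest path through B is only 10 weeks, so B has float 17.
No other chain overtakes it, so the finish is 27 weeks.

27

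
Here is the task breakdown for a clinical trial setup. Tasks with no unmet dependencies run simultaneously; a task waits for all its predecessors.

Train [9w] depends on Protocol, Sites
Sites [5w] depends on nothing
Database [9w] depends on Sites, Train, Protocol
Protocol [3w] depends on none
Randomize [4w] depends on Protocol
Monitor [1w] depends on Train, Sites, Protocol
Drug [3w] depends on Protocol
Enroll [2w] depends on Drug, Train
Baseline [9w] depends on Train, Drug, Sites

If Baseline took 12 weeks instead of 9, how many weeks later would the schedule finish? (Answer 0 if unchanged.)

The binding path is Sites→Train→Baseline = 5+9+9 = 23; finish at 23 weeks.
Baseline is on the critical path; changing it to 12 makes that path 26 weeks.
No other chain overtakes it, so the finish is 26 weeks.
Change in finish: 26 − 23 = +3 weeks.

3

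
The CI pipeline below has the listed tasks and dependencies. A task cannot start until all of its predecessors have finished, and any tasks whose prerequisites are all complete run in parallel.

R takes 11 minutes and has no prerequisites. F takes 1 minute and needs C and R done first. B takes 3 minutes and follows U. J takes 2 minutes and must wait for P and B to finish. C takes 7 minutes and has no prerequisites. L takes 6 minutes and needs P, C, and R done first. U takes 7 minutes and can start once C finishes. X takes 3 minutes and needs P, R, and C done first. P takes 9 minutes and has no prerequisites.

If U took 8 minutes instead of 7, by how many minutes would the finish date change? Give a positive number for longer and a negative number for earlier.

1

The binding path is C→U→B→J = 7+7+3+2 = 19; finish at 19 minutes.
U is on the critical path; changing it to 8 makes that path 20 minutes.
That remains the longest chain; total 20 minutes.
Change in finish: 20 − 19 = +1 minutes.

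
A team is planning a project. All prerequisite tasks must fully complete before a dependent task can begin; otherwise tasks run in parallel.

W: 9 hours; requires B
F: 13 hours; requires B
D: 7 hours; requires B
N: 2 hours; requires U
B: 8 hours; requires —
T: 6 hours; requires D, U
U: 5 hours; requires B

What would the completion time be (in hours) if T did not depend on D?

21

With the dependency in place, B→F = 8+13 = 21 sets the finish at 21 hours.
Without D→T, T's earliest start moves from 15 to 13.
The longest chain is now B→F = 8+13 = 21, so the project takes 21 hours.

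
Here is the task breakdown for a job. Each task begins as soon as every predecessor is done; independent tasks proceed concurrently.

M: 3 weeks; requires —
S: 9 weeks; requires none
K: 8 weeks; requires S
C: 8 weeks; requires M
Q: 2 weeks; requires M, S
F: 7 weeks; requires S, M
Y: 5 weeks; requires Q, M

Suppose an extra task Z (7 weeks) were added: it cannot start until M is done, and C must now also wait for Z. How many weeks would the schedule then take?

Originally the schedule takes 17 weeks.
With Z inserted, C now waits for max(M, Z).
New critical path: M→Z→C = 3+7+8 = 18 ⇒ 18 weeks.

18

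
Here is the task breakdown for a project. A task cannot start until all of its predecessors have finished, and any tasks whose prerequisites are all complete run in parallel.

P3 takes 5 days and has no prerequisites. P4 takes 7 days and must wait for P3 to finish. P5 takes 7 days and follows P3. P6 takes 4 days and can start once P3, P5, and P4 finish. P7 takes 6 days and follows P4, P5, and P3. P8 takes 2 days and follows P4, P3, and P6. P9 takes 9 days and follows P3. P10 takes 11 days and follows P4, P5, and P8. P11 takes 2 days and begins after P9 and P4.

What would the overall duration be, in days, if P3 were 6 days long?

The binding path is P3→P4→P6→P8→P10 = 5+7+4+2+11 = 29; finish at 29 days.
P3 is on the critical path; changing it to 6 makes that path 30 days.
The critical path is still P3→P4→P6→P8→P10; finish is now 30 days.

30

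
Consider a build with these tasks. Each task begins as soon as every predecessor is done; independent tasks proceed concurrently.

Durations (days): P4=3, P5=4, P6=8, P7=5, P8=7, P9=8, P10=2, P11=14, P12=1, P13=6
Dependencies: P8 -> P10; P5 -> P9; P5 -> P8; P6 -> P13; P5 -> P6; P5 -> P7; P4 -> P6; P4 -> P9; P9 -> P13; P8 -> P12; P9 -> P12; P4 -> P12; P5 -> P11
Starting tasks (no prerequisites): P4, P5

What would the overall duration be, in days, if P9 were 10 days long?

20

As given, the longest chain is P5→P9→P13 = 4+8+6 = 18, so the finish is 18 days.
Since P9 is critical, the +2 change carries straight to that chain (now 20 days).
No other chain overtakes it, so the finish is 20 days.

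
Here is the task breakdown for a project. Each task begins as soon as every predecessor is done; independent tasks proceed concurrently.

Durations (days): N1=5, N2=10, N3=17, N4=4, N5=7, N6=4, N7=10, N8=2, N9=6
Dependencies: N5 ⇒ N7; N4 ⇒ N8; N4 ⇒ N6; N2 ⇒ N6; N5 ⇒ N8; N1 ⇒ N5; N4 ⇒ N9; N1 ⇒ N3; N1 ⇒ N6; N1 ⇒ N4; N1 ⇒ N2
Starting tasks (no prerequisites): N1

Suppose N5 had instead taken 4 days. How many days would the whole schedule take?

22

Baseline: N1→N5→N7 = 5+7+10 = 22 → 22 days.
Since N5 is critical, the -3 change carries straight to that chain (now 19 days).
New critical path: N1→N3 = 5+17 = 22 ⇒ 22 days.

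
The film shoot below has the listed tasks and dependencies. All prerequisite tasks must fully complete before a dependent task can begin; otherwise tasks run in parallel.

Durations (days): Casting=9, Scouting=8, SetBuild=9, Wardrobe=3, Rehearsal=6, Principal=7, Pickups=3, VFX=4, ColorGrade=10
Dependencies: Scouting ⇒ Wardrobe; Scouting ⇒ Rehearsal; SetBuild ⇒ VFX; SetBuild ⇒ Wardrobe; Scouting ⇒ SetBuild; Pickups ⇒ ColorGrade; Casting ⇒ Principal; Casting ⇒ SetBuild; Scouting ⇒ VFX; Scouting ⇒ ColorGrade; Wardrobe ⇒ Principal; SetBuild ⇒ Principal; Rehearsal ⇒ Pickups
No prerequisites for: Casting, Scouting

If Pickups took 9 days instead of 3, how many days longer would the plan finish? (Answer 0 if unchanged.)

5

As given, the longest chain is Casting→SetBuild→Wardrobe→Principal = 9+9+3+7 = 28, so the finish is 28 days.
Pickups has 1 day of float (longest path through it is 27).
Now Scouting→Rehearsal→Pickups→ColorGrade = 8+6+9+10 = 33 is longest, so the finish becomes 33 days.
Change in finish: 33 − 28 = +5 days.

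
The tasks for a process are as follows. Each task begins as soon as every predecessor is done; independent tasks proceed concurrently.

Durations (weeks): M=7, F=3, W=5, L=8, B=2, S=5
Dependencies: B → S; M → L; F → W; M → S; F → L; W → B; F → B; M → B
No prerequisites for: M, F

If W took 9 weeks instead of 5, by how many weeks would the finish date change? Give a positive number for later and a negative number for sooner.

4

Critical path before the change: F→W→B→S = 3+5+2+5 = 15 giving 15 weeks.
Since W is critical, the +4 change carries straight to that chain (now 19 weeks).
No other chain overtakes it, so the finish is 19 weeks.
Change in finish: 19 − 15 = +4 weeks.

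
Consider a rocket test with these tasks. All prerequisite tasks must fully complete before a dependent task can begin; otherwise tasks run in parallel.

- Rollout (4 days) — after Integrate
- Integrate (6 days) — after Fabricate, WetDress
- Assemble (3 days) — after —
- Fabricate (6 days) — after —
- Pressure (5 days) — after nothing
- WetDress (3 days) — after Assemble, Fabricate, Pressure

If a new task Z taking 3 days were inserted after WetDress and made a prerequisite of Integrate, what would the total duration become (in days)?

22

Originally the rocket test takes 19 days.
With Z inserted, Integrate now waits for max(Fabricate, WetDress, Z).
New critical path: Fabricate→WetDress→Z→Integrate→Rollout = 6+3+3+6+4 = 22 ⇒ 22 days.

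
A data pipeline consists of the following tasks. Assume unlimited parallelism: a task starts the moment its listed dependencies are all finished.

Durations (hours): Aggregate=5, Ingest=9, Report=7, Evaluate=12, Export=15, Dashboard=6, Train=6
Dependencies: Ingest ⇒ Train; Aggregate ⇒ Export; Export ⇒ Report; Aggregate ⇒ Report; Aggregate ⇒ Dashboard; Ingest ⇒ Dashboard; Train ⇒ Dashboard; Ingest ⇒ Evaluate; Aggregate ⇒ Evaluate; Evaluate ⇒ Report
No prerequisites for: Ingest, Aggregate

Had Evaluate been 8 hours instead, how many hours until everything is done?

27

The binding path is Ingest→Evaluate→Report = 9+12+7 = 28; finish at 28 hours.
Evaluate lies on that path, so at 8 hours the path becomes 24 hours.
Now Aggregate→Export→Report = 5+15+7 = 27 is longest, so the finish becomes 27 hours.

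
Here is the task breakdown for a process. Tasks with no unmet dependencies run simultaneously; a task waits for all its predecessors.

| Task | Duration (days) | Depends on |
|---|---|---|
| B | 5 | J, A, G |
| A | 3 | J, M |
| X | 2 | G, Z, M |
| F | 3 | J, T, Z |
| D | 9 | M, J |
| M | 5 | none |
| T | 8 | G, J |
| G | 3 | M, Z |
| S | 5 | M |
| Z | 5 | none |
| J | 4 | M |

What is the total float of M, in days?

0

The longest chain is M→J→T→F = 5+4+8+3 = 20; overall finish 20 days.
Longest path through M: 20 days (earliest finish 5, latest finish 5).
So M can slip 5 − 5 = 0 days.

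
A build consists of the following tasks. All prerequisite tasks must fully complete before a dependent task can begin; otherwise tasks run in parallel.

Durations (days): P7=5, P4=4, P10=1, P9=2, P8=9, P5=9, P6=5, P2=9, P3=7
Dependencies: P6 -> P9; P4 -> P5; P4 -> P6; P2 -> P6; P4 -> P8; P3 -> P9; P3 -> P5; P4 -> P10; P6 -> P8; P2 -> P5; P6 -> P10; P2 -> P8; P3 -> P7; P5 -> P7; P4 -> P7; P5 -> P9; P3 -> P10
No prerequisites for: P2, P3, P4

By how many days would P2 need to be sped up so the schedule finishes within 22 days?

1

Current finish: 23 days; target: 22.
P2 is on every critical path, so each day cut from P2 cuts the finish by one (this holds down to a finish of 21).
Need 23 − 22 = 1 day off P2 → P2 becomes 8 days, finish becomes 22.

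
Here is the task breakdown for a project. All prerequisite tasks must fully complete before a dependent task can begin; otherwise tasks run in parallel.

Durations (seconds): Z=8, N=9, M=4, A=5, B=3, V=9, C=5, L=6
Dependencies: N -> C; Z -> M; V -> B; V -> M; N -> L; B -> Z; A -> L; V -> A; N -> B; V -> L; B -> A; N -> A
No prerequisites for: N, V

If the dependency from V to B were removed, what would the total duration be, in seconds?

Before: longest chain N→B→Z→M = 9+3+8+4 = 24, finish 24.
Dropping V→B doesn't change B's earliest start (9); another predecessor still binds.
New critical path: N→B→Z→M = 9+3+8+4 = 24 ⇒ 24 seconds.

24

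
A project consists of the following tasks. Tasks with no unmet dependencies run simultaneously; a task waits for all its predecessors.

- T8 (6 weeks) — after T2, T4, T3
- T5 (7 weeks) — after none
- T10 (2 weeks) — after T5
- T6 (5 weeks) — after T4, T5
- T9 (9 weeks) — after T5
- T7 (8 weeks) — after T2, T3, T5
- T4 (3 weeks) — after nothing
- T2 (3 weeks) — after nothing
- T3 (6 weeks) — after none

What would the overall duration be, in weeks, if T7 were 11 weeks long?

18

The binding path is T5→T9 = 7+9 = 16; finish at 16 weeks.
T7 has 1 week of float (longest path through it is 15).
Now T5→T7 = 7+11 = 18 is longest, so the finish becomes 18 weeks.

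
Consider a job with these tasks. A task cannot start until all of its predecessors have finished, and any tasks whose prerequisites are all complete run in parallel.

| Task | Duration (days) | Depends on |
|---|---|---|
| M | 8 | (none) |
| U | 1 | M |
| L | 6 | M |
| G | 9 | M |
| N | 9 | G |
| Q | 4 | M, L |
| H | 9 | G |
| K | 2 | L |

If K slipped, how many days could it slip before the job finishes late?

10

Critical path: M→G→N = 8+9+9 = 26, so the finish is 26 days.
K finishes as early as 16 and must finish by 26.
Float = 26 − 16 = 10.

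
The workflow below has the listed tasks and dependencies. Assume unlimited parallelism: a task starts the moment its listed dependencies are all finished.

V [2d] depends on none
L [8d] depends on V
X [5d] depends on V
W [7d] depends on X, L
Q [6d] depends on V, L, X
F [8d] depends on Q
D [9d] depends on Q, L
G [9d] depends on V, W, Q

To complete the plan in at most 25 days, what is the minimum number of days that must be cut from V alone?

1

Current finish: 26 days; target: 25.
V is on every critical path, so each day cut from V cuts the finish by one (this holds down to a finish of 25).
Need 26 − 25 = 1 day off V → V becomes 1 day, finish becomes 25.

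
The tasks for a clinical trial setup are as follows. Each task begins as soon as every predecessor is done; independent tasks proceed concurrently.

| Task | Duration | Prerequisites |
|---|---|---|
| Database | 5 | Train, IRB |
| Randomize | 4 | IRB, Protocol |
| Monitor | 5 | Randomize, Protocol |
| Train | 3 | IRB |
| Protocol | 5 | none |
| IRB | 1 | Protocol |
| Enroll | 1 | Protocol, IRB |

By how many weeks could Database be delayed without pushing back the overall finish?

1

The longest chain is Protocol→IRB→Randomize→Monitor = 5+1+4+5 = 15; overall finish 15 weeks.
Database finishes as early as 14 and must finish by 15.
So Database can slip 15 − 14 = 1 week.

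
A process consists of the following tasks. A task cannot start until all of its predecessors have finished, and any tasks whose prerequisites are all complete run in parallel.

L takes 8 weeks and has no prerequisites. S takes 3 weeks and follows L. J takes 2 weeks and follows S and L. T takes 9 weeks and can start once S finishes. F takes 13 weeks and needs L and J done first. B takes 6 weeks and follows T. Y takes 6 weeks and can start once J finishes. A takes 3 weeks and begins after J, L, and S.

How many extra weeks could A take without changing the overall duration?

The longest chain is L→S→J→F = 8+3+2+13 = 26; overall finish 26 weeks.
Longest path through A: 16 weeks (earliest finish 16, latest finish 26).
Float = 26 − 16 = 10.

10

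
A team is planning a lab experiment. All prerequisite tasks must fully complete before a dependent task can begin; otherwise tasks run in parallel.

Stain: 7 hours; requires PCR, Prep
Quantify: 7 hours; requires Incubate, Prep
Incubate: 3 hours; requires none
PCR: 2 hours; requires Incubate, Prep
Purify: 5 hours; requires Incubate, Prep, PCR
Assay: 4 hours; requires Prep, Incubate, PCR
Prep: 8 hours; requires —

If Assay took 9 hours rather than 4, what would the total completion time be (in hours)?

19

As given, the longest chain is Prep→PCR→Stain = 8+2+7 = 17, so the finish is 17 hours.
The longest path through Assay is only 14 hours, so Assay has float 3.
Now Prep→PCR→Assay = 8+2+9 = 19 is longest, so the finish becomes 19 hours.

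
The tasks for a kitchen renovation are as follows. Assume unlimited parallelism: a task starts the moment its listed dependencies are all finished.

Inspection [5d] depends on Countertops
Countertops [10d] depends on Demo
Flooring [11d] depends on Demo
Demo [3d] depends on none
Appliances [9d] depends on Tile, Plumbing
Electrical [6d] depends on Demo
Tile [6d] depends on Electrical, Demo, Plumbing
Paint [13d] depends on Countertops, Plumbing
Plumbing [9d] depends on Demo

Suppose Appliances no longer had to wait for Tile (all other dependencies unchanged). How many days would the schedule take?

26

Before: longest chain Demo→Plumbing→Tile→Appliances = 3+9+6+9 = 27, finish 27.
Without Tile→Appliances, Appliances's earliest start moves from 18 to 12.
After: Demo→Countertops→Paint = 3+10+13 = 26 → 26 days.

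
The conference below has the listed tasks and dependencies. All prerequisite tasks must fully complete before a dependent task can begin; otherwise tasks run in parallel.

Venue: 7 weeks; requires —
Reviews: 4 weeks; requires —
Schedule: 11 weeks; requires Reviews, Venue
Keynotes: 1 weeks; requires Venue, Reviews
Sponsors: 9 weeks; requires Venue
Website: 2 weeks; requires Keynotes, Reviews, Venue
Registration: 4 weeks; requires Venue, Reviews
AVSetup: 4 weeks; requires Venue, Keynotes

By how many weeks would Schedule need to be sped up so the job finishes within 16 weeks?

2

Current finish: 18 weeks; target: 16.
Schedule is on every critical path, so each week cut from Schedule cuts the finish by one (this holds down to a finish of 16).
Need 18 − 16 = 2 weeks off Schedule → Schedule becomes 9 weeks, finish becomes 16.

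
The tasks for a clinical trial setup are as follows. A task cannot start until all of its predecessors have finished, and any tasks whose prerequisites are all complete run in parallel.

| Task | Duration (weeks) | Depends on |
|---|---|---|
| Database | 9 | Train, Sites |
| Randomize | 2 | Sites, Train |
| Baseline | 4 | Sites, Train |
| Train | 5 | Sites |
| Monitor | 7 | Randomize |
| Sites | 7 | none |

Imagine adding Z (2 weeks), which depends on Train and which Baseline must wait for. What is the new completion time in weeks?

Originally the plan takes 21 weeks.
With Z inserted, Baseline now waits for max(Sites, Train, Z).
New critical path: Sites→Train→Randomize→Monitor = 7+5+2+7 = 21 ⇒ 21 weeks.

21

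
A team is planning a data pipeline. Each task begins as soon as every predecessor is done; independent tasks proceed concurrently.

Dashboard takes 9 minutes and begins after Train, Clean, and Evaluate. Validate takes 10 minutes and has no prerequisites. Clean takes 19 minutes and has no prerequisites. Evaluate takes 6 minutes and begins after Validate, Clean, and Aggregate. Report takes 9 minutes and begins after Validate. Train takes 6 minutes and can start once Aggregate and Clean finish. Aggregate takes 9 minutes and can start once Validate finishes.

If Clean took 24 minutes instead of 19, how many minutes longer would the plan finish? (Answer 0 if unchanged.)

5

The binding path is Clean→Train→Dashboard = 19+6+9 = 34; finish at 34 minutes.
Since Clean is critical, the +5 change carries straight to that chain (now 39 minutes).
The critical path is still Clean→Train→Dashboard; finish is now 39 minutes.
Change in finish: 39 − 34 = +5 minutes.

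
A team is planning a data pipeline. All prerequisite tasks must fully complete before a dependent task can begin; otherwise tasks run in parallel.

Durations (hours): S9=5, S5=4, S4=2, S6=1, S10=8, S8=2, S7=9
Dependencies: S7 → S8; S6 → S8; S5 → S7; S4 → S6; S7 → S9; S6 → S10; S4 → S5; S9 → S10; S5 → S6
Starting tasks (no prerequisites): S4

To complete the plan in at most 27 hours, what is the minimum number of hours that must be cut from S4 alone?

Current finish: 28 hours; target: 27.
S4 is on every critical path, so each hour cut from S4 cuts the finish by one (this holds down to a finish of 27).
Need 28 − 27 = 1 hour off S4 → S4 becomes 1 hour, finish becomes 27.

1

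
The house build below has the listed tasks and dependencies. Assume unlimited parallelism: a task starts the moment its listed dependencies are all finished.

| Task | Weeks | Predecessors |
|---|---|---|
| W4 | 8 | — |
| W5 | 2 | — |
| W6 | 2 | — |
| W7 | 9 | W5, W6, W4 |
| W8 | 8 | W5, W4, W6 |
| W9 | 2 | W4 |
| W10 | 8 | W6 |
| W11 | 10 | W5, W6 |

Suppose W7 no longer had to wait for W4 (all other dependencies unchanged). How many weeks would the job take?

16

With the dependency in place, W4→W7 = 8+9 = 17 sets the finish at 17 weeks.
Without W4→W7, W7's earliest start moves from 8 to 2.
New critical path: W4→W8 = 8+8 = 16 ⇒ 16 weeks.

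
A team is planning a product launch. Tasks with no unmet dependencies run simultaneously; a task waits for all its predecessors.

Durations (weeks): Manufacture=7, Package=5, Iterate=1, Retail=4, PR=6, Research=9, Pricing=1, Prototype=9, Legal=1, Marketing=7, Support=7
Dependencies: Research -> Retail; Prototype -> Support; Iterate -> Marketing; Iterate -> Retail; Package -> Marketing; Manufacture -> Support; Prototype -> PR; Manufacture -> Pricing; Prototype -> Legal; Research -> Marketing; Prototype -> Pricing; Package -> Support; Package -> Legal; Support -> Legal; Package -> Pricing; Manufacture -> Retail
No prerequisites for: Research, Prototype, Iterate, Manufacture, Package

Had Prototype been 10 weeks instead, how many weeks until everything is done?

18

As given, the longest chain is Prototype→Support→Legal = 9+7+1 = 17, so the finish is 17 weeks.
Prototype is on the critical path; changing it to 10 makes that path 18 weeks.
No other chain overtakes it, so the finish is 18 weeks.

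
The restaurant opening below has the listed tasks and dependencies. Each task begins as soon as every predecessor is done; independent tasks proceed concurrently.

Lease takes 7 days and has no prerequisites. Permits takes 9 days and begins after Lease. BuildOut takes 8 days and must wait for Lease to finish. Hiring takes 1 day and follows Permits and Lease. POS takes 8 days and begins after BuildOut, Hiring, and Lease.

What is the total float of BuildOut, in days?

Lease→Permits→Hiring→POS = 7+9+1+8 = 25 sets the makespan at 25 days.
Longest path through BuildOut: 23 days (earliest finish 15, latest finish 17).
So BuildOut can slip 17 − 15 = 2 days.

2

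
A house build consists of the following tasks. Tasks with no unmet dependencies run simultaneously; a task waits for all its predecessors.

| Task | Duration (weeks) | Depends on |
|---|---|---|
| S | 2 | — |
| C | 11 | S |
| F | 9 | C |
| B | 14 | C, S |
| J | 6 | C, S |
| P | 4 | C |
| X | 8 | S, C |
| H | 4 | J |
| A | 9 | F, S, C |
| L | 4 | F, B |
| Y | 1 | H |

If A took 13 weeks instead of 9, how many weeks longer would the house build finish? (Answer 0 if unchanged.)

4

Baseline: S→C→F→A = 2+11+9+9 = 31 → 31 weeks.
Since A is critical, the +4 change carries straight to that chain (now 35 weeks).
No other chain overtakes it, so the finish is 35 weeks.
Change in finish: 35 − 31 = +4 weeks.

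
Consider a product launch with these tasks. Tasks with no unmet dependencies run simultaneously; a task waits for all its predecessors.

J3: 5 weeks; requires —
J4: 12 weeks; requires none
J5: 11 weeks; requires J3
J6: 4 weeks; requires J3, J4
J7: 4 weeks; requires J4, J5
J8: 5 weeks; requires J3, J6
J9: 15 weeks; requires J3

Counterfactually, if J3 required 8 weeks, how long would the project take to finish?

23

The binding path is J4→J6→J8 = 12+4+5 = 21; finish at 21 weeks.
J3 has 1 week of float (longest path through it is 20).
The binding chain switches to J3→J5→J7 = 8+11+4 = 23; finish 23 weeks.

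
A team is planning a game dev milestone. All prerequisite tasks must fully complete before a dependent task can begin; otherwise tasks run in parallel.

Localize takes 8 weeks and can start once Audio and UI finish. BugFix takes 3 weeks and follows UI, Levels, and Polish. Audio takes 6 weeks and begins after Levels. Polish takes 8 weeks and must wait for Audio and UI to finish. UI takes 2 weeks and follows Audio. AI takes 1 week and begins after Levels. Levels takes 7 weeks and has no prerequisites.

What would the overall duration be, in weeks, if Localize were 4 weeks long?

As given, the longest chain is Levels→Audio→UI→Polish→BugFix = 7+6+2+8+3 = 26, so the finish is 26 weeks.
Localize has 3 weeks of float (longest path through it is 23).
The critical path is still Levels→Audio→UI→Polish→BugFix; finish is now 26 weeks.

26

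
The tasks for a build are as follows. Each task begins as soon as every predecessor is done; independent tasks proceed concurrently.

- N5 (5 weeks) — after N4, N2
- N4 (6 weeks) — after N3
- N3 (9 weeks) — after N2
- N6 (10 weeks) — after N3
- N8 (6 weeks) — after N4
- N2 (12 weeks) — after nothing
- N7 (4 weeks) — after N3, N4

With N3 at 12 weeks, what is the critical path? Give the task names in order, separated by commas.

N2, N3, N4, N8

The binding path is N2→N3→N4→N8 = 12+9+6+6 = 33; finish at 33 weeks.
N3 is on the critical path; changing it to 12 makes that path 36 weeks.
That remains the longest chain; total 36 weeks.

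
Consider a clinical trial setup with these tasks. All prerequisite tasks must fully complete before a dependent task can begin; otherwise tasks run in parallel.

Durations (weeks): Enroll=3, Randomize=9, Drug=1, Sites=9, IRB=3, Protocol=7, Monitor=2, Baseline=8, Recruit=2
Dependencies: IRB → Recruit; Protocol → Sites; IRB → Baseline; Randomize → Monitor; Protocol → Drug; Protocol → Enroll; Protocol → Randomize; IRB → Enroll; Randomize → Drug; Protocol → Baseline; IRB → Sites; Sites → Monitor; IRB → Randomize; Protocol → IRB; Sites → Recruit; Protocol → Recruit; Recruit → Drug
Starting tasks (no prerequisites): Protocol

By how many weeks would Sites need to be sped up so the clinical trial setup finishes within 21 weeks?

Current finish: 22 weeks; target: 21.
Sites is on every critical path, so each week cut from Sites cuts the finish by one (this holds down to a finish of 21).
Need 22 − 21 = 1 week off Sites → Sites becomes 8 weeks, finish becomes 21.

1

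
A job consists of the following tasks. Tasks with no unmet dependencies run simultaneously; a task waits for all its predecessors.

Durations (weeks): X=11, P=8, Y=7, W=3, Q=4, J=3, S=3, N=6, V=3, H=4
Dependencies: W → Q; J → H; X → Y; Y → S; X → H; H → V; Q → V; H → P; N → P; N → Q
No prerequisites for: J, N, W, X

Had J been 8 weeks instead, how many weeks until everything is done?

23

Actual critical path: X→H→P = 11+4+8 = 23 ⇒ 23 weeks.
J has 8 weeks of float (longest path through it is 15).
That remains the longest chain; total 23 weeks.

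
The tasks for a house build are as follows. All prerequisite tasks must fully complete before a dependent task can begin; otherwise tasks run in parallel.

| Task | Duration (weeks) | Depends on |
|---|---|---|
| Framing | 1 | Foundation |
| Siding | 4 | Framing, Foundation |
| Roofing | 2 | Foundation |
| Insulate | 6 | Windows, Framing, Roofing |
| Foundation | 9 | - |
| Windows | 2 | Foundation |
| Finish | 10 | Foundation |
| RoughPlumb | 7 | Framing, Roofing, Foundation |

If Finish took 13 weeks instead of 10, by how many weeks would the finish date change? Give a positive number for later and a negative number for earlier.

3

The binding path is Foundation→Finish = 9+10 = 19; finish at 19 weeks.
Finish lies on that path, so at 13 weeks the path becomes 22 weeks.
The critical path is still Foundation→Finish; finish is now 22 weeks.
Change in finish: 22 − 19 = +3 weeks.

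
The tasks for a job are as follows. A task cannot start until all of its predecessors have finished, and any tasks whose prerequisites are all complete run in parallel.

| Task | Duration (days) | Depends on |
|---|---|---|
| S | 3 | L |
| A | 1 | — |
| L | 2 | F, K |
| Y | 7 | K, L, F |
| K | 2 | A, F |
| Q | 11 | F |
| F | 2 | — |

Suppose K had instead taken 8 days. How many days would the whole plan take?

The binding path is F→K→L→Y = 2+2+2+7 = 13; finish at 13 days.
K lies on that path, so at 8 days the path becomes 19 days.
That remains the longest chain; total 19 days.

19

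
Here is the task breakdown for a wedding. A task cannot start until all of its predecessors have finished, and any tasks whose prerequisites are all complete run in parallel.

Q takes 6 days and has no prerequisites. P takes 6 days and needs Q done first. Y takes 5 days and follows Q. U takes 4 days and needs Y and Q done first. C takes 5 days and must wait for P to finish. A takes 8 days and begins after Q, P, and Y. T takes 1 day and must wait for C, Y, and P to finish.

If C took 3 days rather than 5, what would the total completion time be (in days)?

The binding path is Q→P→A = 6+6+8 = 20; finish at 20 days.
The longest path through C is only 18 days, so C has float 2.
That remains the longest chain; total 20 days.

20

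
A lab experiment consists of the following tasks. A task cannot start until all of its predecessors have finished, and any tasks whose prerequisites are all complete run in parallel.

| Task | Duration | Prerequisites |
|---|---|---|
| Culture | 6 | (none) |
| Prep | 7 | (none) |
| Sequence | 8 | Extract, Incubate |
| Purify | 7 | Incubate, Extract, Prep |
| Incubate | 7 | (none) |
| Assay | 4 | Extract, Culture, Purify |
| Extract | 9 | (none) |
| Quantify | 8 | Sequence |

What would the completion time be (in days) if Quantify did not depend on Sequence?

20

With the dependency in place, Extract→Sequence→Quantify = 9+8+8 = 25 sets the finish at 25 days.
Without Sequence→Quantify, Quantify's earliest start moves from 17 to 0.
After: Extract→Purify→Assay = 9+7+4 = 20 → 20 days.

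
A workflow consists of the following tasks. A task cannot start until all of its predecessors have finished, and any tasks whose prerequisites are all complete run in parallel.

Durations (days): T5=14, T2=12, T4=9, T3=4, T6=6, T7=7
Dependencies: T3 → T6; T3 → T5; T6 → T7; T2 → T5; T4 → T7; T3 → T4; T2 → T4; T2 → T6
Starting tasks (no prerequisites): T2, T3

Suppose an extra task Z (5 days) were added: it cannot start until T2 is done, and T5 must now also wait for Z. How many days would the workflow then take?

31

Originally the workflow takes 28 days.
With Z inserted, T5 now waits for max(T2, T3, Z).
New critical path: T2→Z→T5 = 12+5+14 = 31 ⇒ 31 days.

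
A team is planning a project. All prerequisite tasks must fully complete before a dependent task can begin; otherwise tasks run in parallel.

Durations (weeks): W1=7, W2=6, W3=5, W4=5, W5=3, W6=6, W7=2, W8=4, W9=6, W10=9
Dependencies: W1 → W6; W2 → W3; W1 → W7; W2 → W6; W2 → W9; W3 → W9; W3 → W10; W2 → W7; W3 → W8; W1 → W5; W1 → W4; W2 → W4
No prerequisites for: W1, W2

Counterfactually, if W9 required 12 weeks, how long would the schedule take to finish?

23

As given, the longest chain is W2→W3→W10 = 6+5+9 = 20, so the finish is 20 weeks.
W9 is off the critical path — its longest chain is 17 weeks, giving 3 of slack.
The binding chain switches to W2→W3→W9 = 6+5+12 = 23; finish 23 weeks.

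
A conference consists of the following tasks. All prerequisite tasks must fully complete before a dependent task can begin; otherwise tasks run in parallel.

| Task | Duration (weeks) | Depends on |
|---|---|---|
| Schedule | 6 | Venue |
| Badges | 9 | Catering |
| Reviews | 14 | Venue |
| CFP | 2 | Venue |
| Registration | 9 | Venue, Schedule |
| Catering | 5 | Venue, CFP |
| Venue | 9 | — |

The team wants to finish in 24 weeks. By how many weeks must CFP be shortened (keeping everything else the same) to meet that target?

Current finish: 25 weeks; target: 24.
CFP is on every critical path, so each week cut from CFP cuts the finish by one (this holds down to a finish of 24).
Need 25 − 24 = 1 week off CFP → CFP becomes 1 week, finish becomes 24.

1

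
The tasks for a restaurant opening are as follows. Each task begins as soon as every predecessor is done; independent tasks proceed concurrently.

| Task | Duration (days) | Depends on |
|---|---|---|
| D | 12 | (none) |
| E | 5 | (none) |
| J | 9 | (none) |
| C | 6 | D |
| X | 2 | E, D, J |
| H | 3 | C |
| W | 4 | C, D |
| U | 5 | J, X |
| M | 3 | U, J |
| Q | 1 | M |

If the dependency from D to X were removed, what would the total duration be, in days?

Original critical path: D→X→U→M→Q = 12+2+5+3+1 = 23 ⇒ 23 days.
Without D→X, X's earliest start moves from 12 to 9.
New critical path: D→C→W = 12+6+4 = 22 ⇒ 22 days.

22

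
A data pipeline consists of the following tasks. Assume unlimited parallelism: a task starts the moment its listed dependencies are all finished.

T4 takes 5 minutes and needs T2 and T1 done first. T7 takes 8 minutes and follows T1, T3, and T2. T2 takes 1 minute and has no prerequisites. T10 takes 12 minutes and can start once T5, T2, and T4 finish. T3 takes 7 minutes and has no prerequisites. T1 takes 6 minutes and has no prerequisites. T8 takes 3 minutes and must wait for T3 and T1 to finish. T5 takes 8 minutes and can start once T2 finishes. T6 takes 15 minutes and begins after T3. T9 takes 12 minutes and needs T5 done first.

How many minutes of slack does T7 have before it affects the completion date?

The longest chain is T1→T4→T10 = 6+5+12 = 23; overall finish 23 minutes.
Longest path through T7: 15 minutes (earliest finish 15, latest finish 23).
Slack of T7 = 15 − 7 = 8 minutes.

8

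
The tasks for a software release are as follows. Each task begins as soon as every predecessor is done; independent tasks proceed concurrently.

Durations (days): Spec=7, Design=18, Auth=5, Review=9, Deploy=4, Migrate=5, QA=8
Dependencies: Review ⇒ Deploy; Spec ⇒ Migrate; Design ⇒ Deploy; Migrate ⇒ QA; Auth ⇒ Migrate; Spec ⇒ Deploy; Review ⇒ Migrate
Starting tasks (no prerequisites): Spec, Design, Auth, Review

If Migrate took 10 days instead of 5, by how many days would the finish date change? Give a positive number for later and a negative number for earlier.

5

Baseline: Review→Migrate→QA = 9+5+8 = 22 → 22 days.
Since Migrate is critical, the +5 change carries straight to that chain (now 27 days).
That remains the longest chain; total 27 days.
Change in finish: 27 − 22 = +5 days.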